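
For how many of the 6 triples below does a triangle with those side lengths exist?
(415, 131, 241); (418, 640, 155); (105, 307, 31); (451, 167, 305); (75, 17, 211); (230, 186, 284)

2

(131,241,415): 131+241 ≤ 415 → not valid
(155,418,640): 155+418 ≤ 640 → not valid
(31,105,307): 31+105 ≤ 307 → not valid
(167,305,451): 167+305 > 451 → valid
(17,75,211): 17+75 ≤ 211 → not valid
(186,230,284): 186+230 > 284 → valid
2 of the 6 triples form a triangle.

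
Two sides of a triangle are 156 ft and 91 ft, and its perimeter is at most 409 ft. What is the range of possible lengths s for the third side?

65 < s ≤ 162

Triangle inequality alone gives 65 < s < 247.
The perimeter condition gives s ≤ 409 − 156 − 91 = 162.
Intersecting the two: 65 < s ≤ 162.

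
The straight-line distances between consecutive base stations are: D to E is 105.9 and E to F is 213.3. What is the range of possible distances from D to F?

107.4 ≤ DF ≤ 319.2

By the triangle inequality, |105.9 − 213.3| ≤ DF ≤ 105.9 + 213.3.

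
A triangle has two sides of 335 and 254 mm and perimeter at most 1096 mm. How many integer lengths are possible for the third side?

426

Triangle inequality: 81 < x < 589. Perimeter ≤ 1096 gives x ≤ 1096 − 335 − 254 = 507.
So 81 < x ≤ 507; integers 82 through 507: 426 values.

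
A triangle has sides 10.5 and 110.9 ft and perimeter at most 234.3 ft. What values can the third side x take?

100.4 < x ≤ 112.9

Triangle inequality alone gives 100.4 < x < 121.4.
The perimeter condition gives x ≤ 234.3 − 10.5 − 110.9 = 112.9.
Intersecting the two: 100.4 < x ≤ 112.9.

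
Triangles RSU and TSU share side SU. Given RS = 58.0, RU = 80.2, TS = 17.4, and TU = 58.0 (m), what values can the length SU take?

40.6 < SU < 75.4

From triangle RSU: |58.0 − 80.2| < SU < 58.0 + 80.2, i.e. 22.2 < SU < 138.2.
From triangle TSU: 40.6 < SU < 75.4.
Both must hold, so SU lies in the intersection.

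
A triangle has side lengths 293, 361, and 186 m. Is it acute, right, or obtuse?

obtuse

Compare the square of the longest side to the sum of squares of the other two: 186² + 293² = 120445 < 130321 = 361².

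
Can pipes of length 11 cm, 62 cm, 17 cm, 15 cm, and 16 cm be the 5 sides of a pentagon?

For a pentagon, each side must be shorter than the sum of the others.
Here the longest side is 62, but the remaining 4 sides sum to only 59.

No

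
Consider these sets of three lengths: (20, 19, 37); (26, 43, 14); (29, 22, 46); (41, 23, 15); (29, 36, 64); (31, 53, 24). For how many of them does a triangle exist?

(19,20,37): 19+20 > 37 → valid
(14,26,43): 14+26 ≤ 43 → not valid
(22,29,46): 22+29 > 46 → valid
(15,23,41): 15+23 ≤ 41 → not valid
(29,36,64): 29+36 > 64 → valid
(24,31,53): 24+31 > 53 → valid
4 of the 6 triples form a triangle.

4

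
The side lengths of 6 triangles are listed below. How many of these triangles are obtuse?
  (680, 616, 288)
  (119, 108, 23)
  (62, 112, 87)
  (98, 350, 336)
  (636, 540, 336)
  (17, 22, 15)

(680,616,288): 288²+616² = 462400 = 680² → right
(119,108,23): 23²+108² = 12193 < 14161 = 119² → obtuse
(62,112,87): 62²+87² = 11413 < 12544 = 112² → obtuse
(98,350,336): 98²+336² = 122500 = 350² → right
(636,540,336): 336²+540² = 404496 = 636² → right
(17,22,15): 15²+17² = 514 > 484 = 22² → acute
2 of the 6 are obtuse.

2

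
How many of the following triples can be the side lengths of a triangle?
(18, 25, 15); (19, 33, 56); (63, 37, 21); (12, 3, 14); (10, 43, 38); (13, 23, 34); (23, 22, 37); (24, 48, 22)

5

(15,18,25): 15+18 > 25 → valid
(19,33,56): 19+33 ≤ 56 → not valid
(21,37,63): 21+37 ≤ 63 → not valid
(3,12,14): 3+12 > 14 → valid
(10,38,43): 10+38 > 43 → valid
(13,23,34): 13+23 > 34 → valid
(22,23,37): 22+23 > 37 → valid
(22,24,48): 22+24 ≤ 48 → not valid
5 of the 8 triples form a triangle.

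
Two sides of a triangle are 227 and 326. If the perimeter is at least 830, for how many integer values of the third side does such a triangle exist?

Triangle inequality: 99 < x < 553. Perimeter ≥ 830 gives x ≥ 830 − 227 − 326 = 277.
So 277 ≤ x < 553; integers 277 through 552: 276 values.

276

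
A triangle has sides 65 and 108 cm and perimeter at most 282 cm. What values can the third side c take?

Triangle inequality alone gives 43 < c < 173.
The perimeter condition gives c ≤ 282 − 65 − 108 = 109.
Intersecting the two: 43 < c ≤ 109.

43 < c ≤ 109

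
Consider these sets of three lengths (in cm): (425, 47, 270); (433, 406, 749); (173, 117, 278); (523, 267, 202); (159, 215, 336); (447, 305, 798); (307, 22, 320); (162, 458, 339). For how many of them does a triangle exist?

(47,270,425): 47+270 ≤ 425 → not valid
(406,433,749): 406+433 > 749 → valid
(117,173,278): 117+173 > 278 → valid
(202,267,523): 202+267 ≤ 523 → not valid
(159,215,336): 159+215 > 336 → valid
(305,447,798): 305+447 ≤ 798 → not valid
(22,307,320): 22+307 > 320 → valid
(162,339,458): 162+339 > 458 → valid
5 of the 8 triples form a triangle.

5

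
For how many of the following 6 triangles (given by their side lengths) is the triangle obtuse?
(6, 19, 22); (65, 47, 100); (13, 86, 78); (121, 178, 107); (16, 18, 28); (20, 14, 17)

(6,19,22): 6²+19² = 397 < 484 = 22² → obtuse
(65,47,100): 47²+65² = 6434 < 10000 = 100² → obtuse
(13,86,78): 13²+78² = 6253 < 7396 = 86² → obtuse
(121,178,107): 107²+121² = 26090 < 31684 = 178² → obtuse
(16,18,28): 16²+18² = 580 < 784 = 28² → obtuse
(20,14,17): 14²+17² = 485 > 400 = 20² → acute
5 of the 6 are obtuse.

5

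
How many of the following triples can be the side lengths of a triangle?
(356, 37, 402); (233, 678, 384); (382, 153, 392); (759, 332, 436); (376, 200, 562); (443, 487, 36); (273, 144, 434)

3

(37,356,402): 37+356 ≤ 402 → not valid
(233,384,678): 233+384 ≤ 678 → not valid
(153,382,392): 153+382 > 392 → valid
(332,436,759): 332+436 > 759 → valid
(200,376,562): 200+376 > 562 → valid
(36,443,487): 36+443 ≤ 487 → not valid
(144,273,434): 144+273 ≤ 434 → not valid
3 of the 7 triples form a triangle.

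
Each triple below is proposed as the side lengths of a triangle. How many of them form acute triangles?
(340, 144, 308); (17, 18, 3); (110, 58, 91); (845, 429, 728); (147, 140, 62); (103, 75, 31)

1

(340,144,308): 144²+308² = 115600 = 340² → right
(17,18,3): 3²+17² = 298 < 324 = 18² → obtuse
(110,58,91): 58²+91² = 11645 < 12100 = 110² → obtuse
(845,429,728): 429²+728² = 714025 = 845² → right
(147,140,62): 62²+140² = 23444 > 21609 = 147² → acute
(103,75,31): 31²+75² = 6586 < 10609 = 103² → obtuse
1 of the 6 is acute.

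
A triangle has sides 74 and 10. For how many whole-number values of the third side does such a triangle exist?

The third side lies in the open interval (64, 84).
Integers from 65 to 83 inclusive: 83 − 65 + 1 = 19.

19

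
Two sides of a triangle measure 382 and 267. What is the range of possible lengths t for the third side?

115 < t < 649

By the triangle inequality, t must be less than 382 + 267 = 649 and greater than |382 − 267| = 115.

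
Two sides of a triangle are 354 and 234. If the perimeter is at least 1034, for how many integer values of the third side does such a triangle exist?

Triangle inequality: 120 < x < 588. Perimeter ≥ 1034 gives x ≥ 1034 − 354 − 234 = 446.
So 446 ≤ x < 588; integers 446 through 587: 142 values.

142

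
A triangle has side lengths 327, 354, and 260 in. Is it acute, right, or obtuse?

Compare the square of the longest side to the sum of squares of the other two: 260² + 327² = 174529 > 125316 = 354².

acute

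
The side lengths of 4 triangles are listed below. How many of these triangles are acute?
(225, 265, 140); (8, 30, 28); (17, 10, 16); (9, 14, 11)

(225,265,140): 140²+225² = 70225 = 265² → right
(8,30,28): 8²+28² = 848 < 900 = 30² → obtuse
(17,10,16): 10²+16² = 356 > 289 = 17² → acute
(9,14,11): 9²+11² = 202 > 196 = 14² → acute
2 of the 4 are acute.

2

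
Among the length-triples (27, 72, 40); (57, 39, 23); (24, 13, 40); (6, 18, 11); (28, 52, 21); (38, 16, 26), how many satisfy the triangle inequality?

(27,40,72): 27+40 ≤ 72 → not valid
(23,39,57): 23+39 > 57 → valid
(13,24,40): 13+24 ≤ 40 → not valid
(6,11,18): 6+11 ≤ 18 → not valid
(21,28,52): 21+28 ≤ 52 → not valid
(16,26,38): 16+26 > 38 → valid
2 of the 6 triples form a triangle.

2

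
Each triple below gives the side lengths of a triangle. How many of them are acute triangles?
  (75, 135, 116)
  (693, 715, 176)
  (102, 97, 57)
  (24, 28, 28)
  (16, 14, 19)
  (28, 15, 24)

(75,135,116): 75²+116² = 19081 > 18225 = 135² → acute
(693,715,176): 176²+693² = 511225 = 715² → right
(102,97,57): 57²+97² = 12658 > 10404 = 102² → acute
(24,28,28): 24²+28² = 1360 > 784 = 28² → acute
(16,14,19): 14²+16² = 452 > 361 = 19² → acute
(28,15,24): 15²+24² = 801 > 784 = 28² → acute
5 of the 6 are acute.

5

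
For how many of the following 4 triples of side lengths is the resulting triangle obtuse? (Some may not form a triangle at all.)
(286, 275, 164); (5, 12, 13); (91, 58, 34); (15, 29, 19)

(286,275,164): 164²+275² = 102521 > 81796 = 286² → acute
(5,12,13): 5²+12² = 169 = 13² → right
(91,58,34): 34²+58² = 4520 < 8281 = 91² → obtuse
(15,29,19): 15²+19² = 586 < 841 = 29² → obtuse
2 of the 4 are obtuse.

2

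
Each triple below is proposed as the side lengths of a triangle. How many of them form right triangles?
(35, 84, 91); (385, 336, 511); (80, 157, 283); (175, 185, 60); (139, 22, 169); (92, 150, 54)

(35,84,91): 35²+84² = 8281 = 91² → right
(385,336,511): 336²+385² = 261121 = 511² → right
(80,157,283): 80+157 ≤ 283, not a triangle
(175,185,60): 60²+175² = 34225 = 185² → right
(139,22,169): 22+139 ≤ 169, not a triangle
(92,150,54): 54+92 ≤ 150, not a triangle
3 of the 6 are right.

3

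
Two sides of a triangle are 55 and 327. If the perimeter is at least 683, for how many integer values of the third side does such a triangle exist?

81

Triangle inequality: 272 < x < 382. Perimeter ≥ 683 gives x ≥ 683 − 55 − 327 = 301.
So 301 ≤ x < 382; integers 301 through 381: 81 values.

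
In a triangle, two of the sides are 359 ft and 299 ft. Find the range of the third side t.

60 < t < 658 (ft)

By the triangle inequality, t must be less than 359 + 299 = 658 and greater than |359 − 299| = 60.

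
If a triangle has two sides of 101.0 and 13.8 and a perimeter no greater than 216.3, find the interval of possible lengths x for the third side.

87.2 < x ≤ 101.5

Triangle inequality alone gives 87.2 < x < 114.8.
The perimeter condition gives x ≤ 216.3 − 101.0 − 13.8 = 101.5.
Intersecting the two: 87.2 < x ≤ 101.5.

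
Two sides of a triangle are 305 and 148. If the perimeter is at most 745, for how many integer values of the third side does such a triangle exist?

135

Triangle inequality: 157 < x < 453. Perimeter ≤ 745 gives x ≤ 745 − 305 − 148 = 292.
So 157 < x ≤ 292; integers 158 through 292: 135 values.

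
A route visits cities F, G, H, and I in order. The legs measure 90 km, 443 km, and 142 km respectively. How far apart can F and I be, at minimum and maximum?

211 ≤ FI ≤ 675 km

The maximum is all hops collinear in one direction: 90 + 443 + 142 = 675.
The longest hop is 443; the others sum to 232. Folding the others back against it leaves at least 443 − 232 = 211.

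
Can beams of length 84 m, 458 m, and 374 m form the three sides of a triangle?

The two shorter sides sum to 458, exactly equal to the longest side 458.
That gives only a degenerate (flat) triangle — the inequality must be strict.

No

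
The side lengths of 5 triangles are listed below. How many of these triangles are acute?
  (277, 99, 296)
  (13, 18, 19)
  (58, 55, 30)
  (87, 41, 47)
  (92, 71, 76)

3

(277,99,296): 99²+277² = 86530 < 87616 = 296² → obtuse
(13,18,19): 13²+18² = 493 > 361 = 19² → acute
(58,55,30): 30²+55² = 3925 > 3364 = 58² → acute
(87,41,47): 41²+47² = 3890 < 7569 = 87² → obtuse
(92,71,76): 71²+76² = 10817 > 8464 = 92² → acute
3 of the 5 are acute.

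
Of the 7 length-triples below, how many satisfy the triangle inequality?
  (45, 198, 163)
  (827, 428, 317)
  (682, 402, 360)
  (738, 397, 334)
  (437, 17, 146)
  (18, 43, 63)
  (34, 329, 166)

2

(45,163,198): 45+163 > 198 → valid
(317,428,827): 317+428 ≤ 827 → not valid
(360,402,682): 360+402 > 682 → valid
(334,397,738): 334+397 ≤ 738 → not valid
(17,146,437): 17+146 ≤ 437 → not valid
(18,43,63): 18+43 ≤ 63 → not valid
(34,166,329): 34+166 ≤ 329 → not valid
2 of the 7 triples form a triangle.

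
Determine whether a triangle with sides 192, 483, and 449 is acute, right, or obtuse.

Compare the square of the longest side to the sum of squares of the other two: 192² + 449² = 238465 > 233289 = 483².

acute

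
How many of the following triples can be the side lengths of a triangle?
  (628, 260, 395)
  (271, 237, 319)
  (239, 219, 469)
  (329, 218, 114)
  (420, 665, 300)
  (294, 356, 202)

(260,395,628): 260+395 > 628 → valid
(237,271,319): 237+271 > 319 → valid
(219,239,469): 219+239 ≤ 469 → not valid
(114,218,329): 114+218 > 329 → valid
(300,420,665): 300+420 > 665 → valid
(202,294,356): 202+294 > 356 → valid
5 of the 6 triples form a triangle.

5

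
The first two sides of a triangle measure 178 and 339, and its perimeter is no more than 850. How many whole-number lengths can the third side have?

172

Triangle inequality: 161 < x < 517. Perimeter ≤ 850 gives x ≤ 850 − 178 − 339 = 333.
So 161 < x ≤ 333; integers 162 through 333: 172 values.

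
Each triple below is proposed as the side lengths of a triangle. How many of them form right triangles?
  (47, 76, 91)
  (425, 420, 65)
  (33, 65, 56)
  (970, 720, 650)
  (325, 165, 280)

(47,76,91): 47²+76² = 7985 < 8281 = 91² → obtuse
(425,420,65): 65²+420² = 180625 = 425² → right
(33,65,56): 33²+56² = 4225 = 65² → right
(970,720,650): 650²+720² = 940900 = 970² → right
(325,165,280): 165²+280² = 105625 = 325² → right
4 of the 5 are right.

4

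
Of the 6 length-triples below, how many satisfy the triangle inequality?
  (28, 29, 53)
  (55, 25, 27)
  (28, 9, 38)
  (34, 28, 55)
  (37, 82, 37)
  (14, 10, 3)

2

(28,29,53): 28+29 > 53 → valid
(25,27,55): 25+27 ≤ 55 → not valid
(9,28,38): 9+28 ≤ 38 → not valid
(28,34,55): 28+34 > 55 → valid
(37,37,82): 37+37 ≤ 82 → not valid
(3,10,14): 3+10 ≤ 14 → not valid
2 of the 6 triples form a triangle.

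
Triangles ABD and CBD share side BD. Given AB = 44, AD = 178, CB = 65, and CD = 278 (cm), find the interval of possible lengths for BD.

From triangle ABD: |44 − 178| < BD < 44 + 178, i.e. 134 < BD < 222.
From triangle CBD: 213 < BD < 343.
Both must hold, so BD lies in the intersection.

213 < BD < 222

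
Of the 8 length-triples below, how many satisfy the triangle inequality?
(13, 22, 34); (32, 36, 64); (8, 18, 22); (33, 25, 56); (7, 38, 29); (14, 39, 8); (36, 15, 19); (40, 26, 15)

5

(13,22,34): 13+22 > 34 → valid
(32,36,64): 32+36 > 64 → valid
(8,18,22): 8+18 > 22 → valid
(25,33,56): 25+33 > 56 → valid
(7,29,38): 7+29 ≤ 38 → not valid
(8,14,39): 8+14 ≤ 39 → not valid
(15,19,36): 15+19 ≤ 36 → not valid
(15,26,40): 15+26 > 40 → valid
5 of the 8 triples form a triangle.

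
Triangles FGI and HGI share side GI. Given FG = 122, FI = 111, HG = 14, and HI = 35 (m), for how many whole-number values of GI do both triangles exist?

27

From triangle FGI: 11 < GI < 233.
From triangle HGI: 21 < GI < 49.
Intersection: 21 < GI < 49, so integers 22 through 48: 27 values.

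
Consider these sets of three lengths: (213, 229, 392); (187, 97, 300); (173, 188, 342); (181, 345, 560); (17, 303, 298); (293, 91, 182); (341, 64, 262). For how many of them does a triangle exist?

3

(213,229,392): 213+229 > 392 → valid
(97,187,300): 97+187 ≤ 300 → not valid
(173,188,342): 173+188 > 342 → valid
(181,345,560): 181+345 ≤ 560 → not valid
(17,298,303): 17+298 > 303 → valid
(91,182,293): 91+182 ≤ 293 → not valid
(64,262,341): 64+262 ≤ 341 → not valid
3 of the 7 triples form a triangle.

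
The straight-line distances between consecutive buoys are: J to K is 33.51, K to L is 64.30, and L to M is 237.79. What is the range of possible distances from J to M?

The maximum is all hops collinear in one direction: 33.51 + 64.30 + 237.79 = 335.60.
The longest hop is 237.79; the others sum to 97.81. Folding the others back against it leaves at least 237.79 − 97.81 = 139.98.

139.98 ≤ JM ≤ 335.60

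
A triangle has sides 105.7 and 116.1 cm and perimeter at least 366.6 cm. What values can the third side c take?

Triangle inequality alone gives 10.4 < c < 221.8.
The perimeter condition gives c ≥ 366.6 − 105.7 − 116.1 = 144.8.
Intersecting the two: 144.8 ≤ c < 221.8.

144.8 ≤ c < 221.8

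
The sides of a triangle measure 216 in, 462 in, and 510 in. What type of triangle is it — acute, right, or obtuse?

right

Compare the square of the longest side to the sum of squares of the other two: 216² + 462² = 260100 = 510².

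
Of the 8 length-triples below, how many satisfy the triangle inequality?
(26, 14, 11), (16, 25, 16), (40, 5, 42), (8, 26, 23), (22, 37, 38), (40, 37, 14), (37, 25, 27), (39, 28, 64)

7

(11,14,26): 11+14 ≤ 26 → not valid
(16,16,25): 16+16 > 25 → valid
(5,40,42): 5+40 > 42 → valid
(8,23,26): 8+23 > 26 → valid
(22,37,38): 22+37 > 38 → valid
(14,37,40): 14+37 > 40 → valid
(25,27,37): 25+27 > 37 → valid
(28,39,64): 28+39 > 64 → valid
7 of the 8 triples form a triangle.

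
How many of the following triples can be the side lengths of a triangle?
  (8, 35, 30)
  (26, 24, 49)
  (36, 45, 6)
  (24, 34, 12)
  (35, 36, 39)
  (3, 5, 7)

5

(8,30,35): 8+30 > 35 → valid
(24,26,49): 24+26 > 49 → valid
(6,36,45): 6+36 ≤ 45 → not valid
(12,24,34): 12+24 > 34 → valid
(35,36,39): 35+36 > 39 → valid
(3,5,7): 3+5 > 7 → valid
5 of the 6 triples form a triangle.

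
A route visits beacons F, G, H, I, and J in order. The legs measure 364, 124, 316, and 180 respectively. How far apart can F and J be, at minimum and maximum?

The maximum is all hops collinear in one direction: 364 + 124 + 316 + 180 = 984.
The longest hop is 364; the others sum to 620. Since 364 ≤ 620, the path can fold back on itself completely, so the minimum distance is 0.

0 ≤ FJ ≤ 984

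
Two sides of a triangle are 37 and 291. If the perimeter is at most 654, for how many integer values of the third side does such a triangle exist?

72

Triangle inequality: 254 < x < 328. Perimeter ≤ 654 gives x ≤ 654 − 37 − 291 = 326.
So 254 < x ≤ 326; integers 255 through 326: 72 values.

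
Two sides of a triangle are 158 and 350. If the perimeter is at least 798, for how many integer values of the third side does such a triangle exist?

Triangle inequality: 192 < x < 508. Perimeter ≥ 798 gives x ≥ 798 − 158 − 350 = 290.
So 290 ≤ x < 508; integers 290 through 507: 218 values.

218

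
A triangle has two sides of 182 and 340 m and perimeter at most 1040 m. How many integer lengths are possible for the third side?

360

Triangle inequality: 158 < x < 522. Perimeter ≤ 1040 gives x ≤ 1040 − 182 − 340 = 518.
So 158 < x ≤ 518; integers 159 through 518: 360 values.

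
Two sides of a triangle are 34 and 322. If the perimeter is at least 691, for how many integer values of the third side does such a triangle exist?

Triangle inequality: 288 < x < 356. Perimeter ≥ 691 gives x ≥ 691 − 34 − 322 = 335.
So 335 ≤ x < 356; integers 335 through 355: 21 values.

21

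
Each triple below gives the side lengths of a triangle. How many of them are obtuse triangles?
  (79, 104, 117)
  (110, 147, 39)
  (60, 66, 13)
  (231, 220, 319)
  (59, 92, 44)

(79,104,117): 79²+104² = 17057 > 13689 = 117² → acute
(110,147,39): 39²+110² = 13621 < 21609 = 147² → obtuse
(60,66,13): 13²+60² = 3769 < 4356 = 66² → obtuse
(231,220,319): 220²+231² = 101761 = 319² → right
(59,92,44): 44²+59² = 5417 < 8464 = 92² → obtuse
3 of the 5 are obtuse.

3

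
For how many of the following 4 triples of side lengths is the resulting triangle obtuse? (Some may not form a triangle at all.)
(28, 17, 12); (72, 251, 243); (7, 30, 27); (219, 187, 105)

3

(28,17,12): 12²+17² = 433 < 784 = 28² → obtuse
(72,251,243): 72²+243² = 64233 > 63001 = 251² → acute
(7,30,27): 7²+27² = 778 < 900 = 30² → obtuse
(219,187,105): 105²+187² = 45994 < 47961 = 219² → obtuse
3 of the 4 are obtuse.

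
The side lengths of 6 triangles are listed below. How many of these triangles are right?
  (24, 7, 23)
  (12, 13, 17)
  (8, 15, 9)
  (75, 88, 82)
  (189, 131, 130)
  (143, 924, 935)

1

(24,7,23): 7²+23² = 578 > 576 = 24² → acute
(12,13,17): 12²+13² = 313 > 289 = 17² → acute
(8,15,9): 8²+9² = 145 < 225 = 15² → obtuse
(75,88,82): 75²+82² = 12349 > 7744 = 88² → acute
(189,131,130): 130²+131² = 34061 < 35721 = 189² → obtuse
(143,924,935): 143²+924² = 874225 = 935² → right
1 of the 6 is right.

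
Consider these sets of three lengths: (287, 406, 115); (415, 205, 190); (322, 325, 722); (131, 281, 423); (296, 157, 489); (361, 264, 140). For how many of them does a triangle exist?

1

(115,287,406): 115+287 ≤ 406 → not valid
(190,205,415): 190+205 ≤ 415 → not valid
(322,325,722): 322+325 ≤ 722 → not valid
(131,281,423): 131+281 ≤ 423 → not valid
(157,296,489): 157+296 ≤ 489 → not valid
(140,264,361): 140+264 > 361 → valid
1 of the 6 triples forms a triangle.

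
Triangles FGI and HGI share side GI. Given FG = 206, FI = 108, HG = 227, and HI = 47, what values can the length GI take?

From triangle FGI: |206 − 108| < GI < 206 + 108, i.e. 98 < GI < 314.
From triangle HGI: 180 < GI < 274.
Both must hold, so GI lies in the intersection.

180 < GI < 274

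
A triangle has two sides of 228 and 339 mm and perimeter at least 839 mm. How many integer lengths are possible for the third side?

Triangle inequality: 111 < x < 567. Perimeter ≥ 839 gives x ≥ 839 − 228 − 339 = 272.
So 272 ≤ x < 567; integers 272 through 566: 295 values.

295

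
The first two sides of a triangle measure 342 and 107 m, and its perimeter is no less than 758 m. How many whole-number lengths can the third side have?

Triangle inequality: 235 < x < 449. Perimeter ≥ 758 gives x ≥ 758 − 342 − 107 = 309.
So 309 ≤ x < 449; integers 309 through 448: 140 values.

140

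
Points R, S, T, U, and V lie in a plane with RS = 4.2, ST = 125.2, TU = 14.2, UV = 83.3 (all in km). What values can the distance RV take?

The maximum is all hops collinear in one direction: 4.2 + 125.2 + 14.2 + 83.3 = 226.9.
The longest hop is 125.2; the others sum to 101.7. Folding the others back against it leaves at least 125.2 − 101.7 = 23.5.

23.5 ≤ RV ≤ 226.9 km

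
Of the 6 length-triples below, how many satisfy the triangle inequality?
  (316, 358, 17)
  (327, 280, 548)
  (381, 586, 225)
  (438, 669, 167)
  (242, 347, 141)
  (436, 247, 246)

4

(17,316,358): 17+316 ≤ 358 → not valid
(280,327,548): 280+327 > 548 → valid
(225,381,586): 225+381 > 586 → valid
(167,438,669): 167+438 ≤ 669 → not valid
(141,242,347): 141+242 > 347 → valid
(246,247,436): 246+247 > 436 → valid
4 of the 6 triples form a triangle.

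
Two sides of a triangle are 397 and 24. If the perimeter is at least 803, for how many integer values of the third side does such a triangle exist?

39

Triangle inequality: 373 < x < 421. Perimeter ≥ 803 gives x ≥ 803 − 397 − 24 = 382.
So 382 ≤ x < 421; integers 382 through 420: 39 values.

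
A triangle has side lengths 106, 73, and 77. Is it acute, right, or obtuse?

acute

Compare the square of the longest side to the sum of squares of the other two: 73² + 77² = 11258 > 11236 = 106².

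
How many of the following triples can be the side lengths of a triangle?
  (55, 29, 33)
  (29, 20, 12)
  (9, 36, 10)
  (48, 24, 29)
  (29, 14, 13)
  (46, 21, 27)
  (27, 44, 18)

(29,33,55): 29+33 > 55 → valid
(12,20,29): 12+20 > 29 → valid
(9,10,36): 9+10 ≤ 36 → not valid
(24,29,48): 24+29 > 48 → valid
(13,14,29): 13+14 ≤ 29 → not valid
(21,27,46): 21+27 > 46 → valid
(18,27,44): 18+27 > 44 → valid
5 of the 7 triples form a triangle.

5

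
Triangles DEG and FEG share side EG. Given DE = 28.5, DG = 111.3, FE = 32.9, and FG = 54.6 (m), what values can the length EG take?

82.8 < EG < 87.5

From triangle DEG: |28.5 − 111.3| < EG < 28.5 + 111.3, i.e. 82.8 < EG < 139.8.
From triangle FEG: 21.7 < EG < 87.5.
Both must hold, so EG lies in the intersection.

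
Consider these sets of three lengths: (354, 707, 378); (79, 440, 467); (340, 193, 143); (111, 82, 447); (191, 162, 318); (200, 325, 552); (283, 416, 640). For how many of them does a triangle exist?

4

(354,378,707): 354+378 > 707 → valid
(79,440,467): 79+440 > 467 → valid
(143,193,340): 143+193 ≤ 340 → not valid
(82,111,447): 82+111 ≤ 447 → not valid
(162,191,318): 162+191 > 318 → valid
(200,325,552): 200+325 ≤ 552 → not valid
(283,416,640): 283+416 > 640 → valid
4 of the 7 triples form a triangle.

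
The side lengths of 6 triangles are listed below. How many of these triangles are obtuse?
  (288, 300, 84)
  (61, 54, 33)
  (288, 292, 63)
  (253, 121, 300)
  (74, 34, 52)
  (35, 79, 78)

(288,300,84): 84²+288² = 90000 = 300² → right
(61,54,33): 33²+54² = 4005 > 3721 = 61² → acute
(288,292,63): 63²+288² = 86913 > 85264 = 292² → acute
(253,121,300): 121²+253² = 78650 < 90000 = 300² → obtuse
(74,34,52): 34²+52² = 3860 < 5476 = 74² → obtuse
(35,79,78): 35²+78² = 7309 > 6241 = 79² → acute
2 of the 6 are obtuse.

2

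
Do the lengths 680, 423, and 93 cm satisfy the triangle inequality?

No

The longest side is 680, but the other two sum to only 516.
516 < 680, so the triangle inequality fails.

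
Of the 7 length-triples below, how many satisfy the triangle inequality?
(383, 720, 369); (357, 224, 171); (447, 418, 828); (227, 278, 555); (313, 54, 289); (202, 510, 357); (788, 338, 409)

(369,383,720): 369+383 > 720 → valid
(171,224,357): 171+224 > 357 → valid
(418,447,828): 418+447 > 828 → valid
(227,278,555): 227+278 ≤ 555 → not valid
(54,289,313): 54+289 > 313 → valid
(202,357,510): 202+357 > 510 → valid
(338,409,788): 338+409 ≤ 788 → not valid
5 of the 7 triples form a triangle.

5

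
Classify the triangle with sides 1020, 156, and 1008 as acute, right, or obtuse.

right

Compare the square of the longest side to the sum of squares of the other two: 156² + 1008² = 1040400 = 1020².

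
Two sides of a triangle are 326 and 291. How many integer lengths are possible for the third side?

The third side lies in the open interval (35, 617).
Integers from 36 to 616 inclusive: 616 − 36 + 1 = 581.

581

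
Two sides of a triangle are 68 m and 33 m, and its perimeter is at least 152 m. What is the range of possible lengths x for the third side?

51 ≤ x < 101

Triangle inequality alone gives 35 < x < 101.
The perimeter condition gives x ≥ 152 − 68 − 33 = 51.
Intersecting the two: 51 ≤ x < 101.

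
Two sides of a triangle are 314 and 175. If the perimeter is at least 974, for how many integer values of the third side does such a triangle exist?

4

Triangle inequality: 139 < x < 489. Perimeter ≥ 974 gives x ≥ 974 − 314 − 175 = 485.
So 485 ≤ x < 489; integers 485 through 488: 4 values.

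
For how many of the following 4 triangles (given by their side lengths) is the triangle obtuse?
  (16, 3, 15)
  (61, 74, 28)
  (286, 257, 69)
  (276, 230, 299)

(16,3,15): 3²+15² = 234 < 256 = 16² → obtuse
(61,74,28): 28²+61² = 4505 < 5476 = 74² → obtuse
(286,257,69): 69²+257² = 70810 < 81796 = 286² → obtuse
(276,230,299): 230²+276² = 129076 > 89401 = 299² → acute
3 of the 4 are obtuse.

3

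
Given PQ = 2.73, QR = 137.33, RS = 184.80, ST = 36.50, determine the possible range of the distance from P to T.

8.24 ≤ PT ≤ 361.36

The maximum is all hops collinear in one direction: 2.73 + 137.33 + 184.80 + 36.50 = 361.36.
The longest hop is 184.80; the others sum to 176.56. Folding the others back against it leaves at least 184.80 − 176.56 = 8.24.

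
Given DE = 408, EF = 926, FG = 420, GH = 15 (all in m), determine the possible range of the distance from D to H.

The maximum is all hops collinear in one direction: 408 + 926 + 420 + 15 = 1769.
The longest hop is 926; the others sum to 843. Folding the others back against it leaves at least 926 − 843 = 83.

83 ≤ DH ≤ 1769 m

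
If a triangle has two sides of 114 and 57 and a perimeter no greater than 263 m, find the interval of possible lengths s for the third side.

Triangle inequality alone gives 57 < s < 171.
The perimeter condition gives s ≤ 263 − 114 − 57 = 92.
Intersecting the two: 57 < s ≤ 92.

57 < s ≤ 92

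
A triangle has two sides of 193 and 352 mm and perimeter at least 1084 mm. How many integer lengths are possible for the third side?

6

Triangle inequality: 159 < x < 545. Perimeter ≥ 1084 gives x ≥ 1084 − 193 − 352 = 539.
So 539 ≤ x < 545; integers 539 through 544: 6 values.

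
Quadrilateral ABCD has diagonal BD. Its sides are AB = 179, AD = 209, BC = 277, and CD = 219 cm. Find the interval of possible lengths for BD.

58 < BD < 388

From triangle ABD: |179 − 209| < BD < 179 + 209, i.e. 30 < BD < 388.
From triangle CBD: 58 < BD < 496.
Both must hold, so BD lies in the intersection.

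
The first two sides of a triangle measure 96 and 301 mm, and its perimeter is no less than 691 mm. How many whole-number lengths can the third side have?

Triangle inequality: 205 < x < 397. Perimeter ≥ 691 gives x ≥ 691 − 96 − 301 = 294.
So 294 ≤ x < 397; integers 294 through 396: 103 values.

103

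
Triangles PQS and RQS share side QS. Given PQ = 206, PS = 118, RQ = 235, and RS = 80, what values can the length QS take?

155 < QS < 315

From triangle PQS: |206 − 118| < QS < 206 + 118, i.e. 88 < QS < 324.
From triangle RQS: 155 < QS < 315.
Both must hold, so QS lies in the intersection.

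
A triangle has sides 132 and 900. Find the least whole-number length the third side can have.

The third side must be strictly greater than |132 − 900| = 768.
The smallest integer above 768 is 769.

769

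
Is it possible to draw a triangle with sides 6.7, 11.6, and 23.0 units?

No

The longest side is 23.0, but the other two sum to only 18.3.
18.3 < 23.0, so the triangle inequality fails.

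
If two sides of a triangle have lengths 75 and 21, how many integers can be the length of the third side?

41

The third side lies in the open interval (54, 96).
Integers from 55 to 95 inclusive: 95 − 55 + 1 = 41.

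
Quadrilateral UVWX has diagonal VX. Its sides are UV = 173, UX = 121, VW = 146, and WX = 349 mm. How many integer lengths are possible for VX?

From triangle UVX: 52 < VX < 294.
From triangle WVX: 203 < VX < 495.
Intersection: 203 < VX < 294, so integers 204 through 293: 90 values.

90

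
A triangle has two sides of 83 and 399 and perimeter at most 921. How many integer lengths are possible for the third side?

123

Triangle inequality: 316 < x < 482. Perimeter ≤ 921 gives x ≤ 921 − 83 − 399 = 439.
So 316 < x ≤ 439; integers 317 through 439: 123 values.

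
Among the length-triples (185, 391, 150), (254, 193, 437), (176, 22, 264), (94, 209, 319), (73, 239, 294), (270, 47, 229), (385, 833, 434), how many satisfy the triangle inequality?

3

(150,185,391): 150+185 ≤ 391 → not valid
(193,254,437): 193+254 > 437 → valid
(22,176,264): 22+176 ≤ 264 → not valid
(94,209,319): 94+209 ≤ 319 → not valid
(73,239,294): 73+239 > 294 → valid
(47,229,270): 47+229 > 270 → valid
(385,434,833): 385+434 ≤ 833 → not valid
3 of the 7 triples form a triangle.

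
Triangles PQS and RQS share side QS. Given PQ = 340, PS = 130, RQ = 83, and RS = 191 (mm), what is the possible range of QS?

From triangle PQS: |340 − 130| < QS < 340 + 130, i.e. 210 < QS < 470.
From triangle RQS: 108 < QS < 274.
Both must hold, so QS lies in the intersection.

210 < QS < 274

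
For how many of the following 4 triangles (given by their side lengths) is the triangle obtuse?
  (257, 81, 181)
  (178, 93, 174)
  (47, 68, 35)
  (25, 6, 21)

3

(257,81,181): 81²+181² = 39322 < 66049 = 257² → obtuse
(178,93,174): 93²+174² = 38925 > 31684 = 178² → acute
(47,68,35): 35²+47² = 3434 < 4624 = 68² → obtuse
(25,6,21): 6²+21² = 477 < 625 = 25² → obtuse
3 of the 4 are obtuse.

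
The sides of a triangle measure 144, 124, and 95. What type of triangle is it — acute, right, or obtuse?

Compare the square of the longest side to the sum of squares of the other two: 95² + 124² = 24401 > 20736 = 144².

acute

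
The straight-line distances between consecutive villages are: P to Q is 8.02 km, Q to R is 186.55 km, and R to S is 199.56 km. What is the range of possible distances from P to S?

4.99 ≤ PS ≤ 394.13 km

The maximum is all hops collinear in one direction: 8.02 + 186.55 + 199.56 = 394.13.
The longest hop is 199.56; the others sum to 194.57. Folding the others back against it leaves at least 199.56 − 194.57 = 4.99.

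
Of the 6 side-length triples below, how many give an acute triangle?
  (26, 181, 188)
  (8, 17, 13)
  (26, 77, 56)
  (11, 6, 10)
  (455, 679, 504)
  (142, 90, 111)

(26,181,188): 26²+181² = 33437 < 35344 = 188² → obtuse
(8,17,13): 8²+13² = 233 < 289 = 17² → obtuse
(26,77,56): 26²+56² = 3812 < 5929 = 77² → obtuse
(11,6,10): 6²+10² = 136 > 121 = 11² → acute
(455,679,504): 455²+504² = 461041 = 679² → right
(142,90,111): 90²+111² = 20421 > 20164 = 142² → acute
2 of the 6 are acute.

2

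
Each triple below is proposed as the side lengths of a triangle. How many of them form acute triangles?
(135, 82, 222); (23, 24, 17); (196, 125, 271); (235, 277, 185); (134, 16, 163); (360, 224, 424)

(135,82,222): 82+135 ≤ 222, not a triangle
(23,24,17): 17²+23² = 818 > 576 = 24² → acute
(196,125,271): 125²+196² = 54041 < 73441 = 271² → obtuse
(235,277,185): 185²+235² = 89450 > 76729 = 277² → acute
(134,16,163): 16+134 ≤ 163, not a triangle
(360,224,424): 224²+360² = 179776 = 424² → right
2 of the 6 are acute.

2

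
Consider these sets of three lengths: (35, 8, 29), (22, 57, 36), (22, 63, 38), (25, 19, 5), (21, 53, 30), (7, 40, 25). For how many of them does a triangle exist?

(8,29,35): 8+29 > 35 → valid
(22,36,57): 22+36 > 57 → valid
(22,38,63): 22+38 ≤ 63 → not valid
(5,19,25): 5+19 ≤ 25 → not valid
(21,30,53): 21+30 ≤ 53 → not valid
(7,25,40): 7+25 ≤ 40 → not valid
2 of the 6 triples form a triangle.

2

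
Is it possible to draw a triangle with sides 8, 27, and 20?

The longest side is 27, and the other two sum to 28.
Since 28 > 27, the triangle inequality holds.

Yes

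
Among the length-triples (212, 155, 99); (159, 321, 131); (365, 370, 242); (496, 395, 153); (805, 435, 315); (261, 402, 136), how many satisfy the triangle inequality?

(99,155,212): 99+155 > 212 → valid
(131,159,321): 131+159 ≤ 321 → not valid
(242,365,370): 242+365 > 370 → valid
(153,395,496): 153+395 > 496 → valid
(315,435,805): 315+435 ≤ 805 → not valid
(136,261,402): 136+261 ≤ 402 → not valid
3 of the 6 triples form a triangle.

3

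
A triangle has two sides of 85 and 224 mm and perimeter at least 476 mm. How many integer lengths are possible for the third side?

Triangle inequality: 139 < x < 309. Perimeter ≥ 476 gives x ≥ 476 − 85 − 224 = 167.
So 167 ≤ x < 309; integers 167 through 308: 142 values.

142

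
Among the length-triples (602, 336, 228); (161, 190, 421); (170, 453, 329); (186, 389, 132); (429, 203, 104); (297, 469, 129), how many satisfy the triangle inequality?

1

(228,336,602): 228+336 ≤ 602 → not valid
(161,190,421): 161+190 ≤ 421 → not valid
(170,329,453): 170+329 > 453 → valid
(132,186,389): 132+186 ≤ 389 → not valid
(104,203,429): 104+203 ≤ 429 → not valid
(129,297,469): 129+297 ≤ 469 → not valid
1 of the 6 triples forms a triangle.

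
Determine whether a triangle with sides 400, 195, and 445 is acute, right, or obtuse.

right

Compare the square of the longest side to the sum of squares of the other two: 195² + 400² = 198025 = 445².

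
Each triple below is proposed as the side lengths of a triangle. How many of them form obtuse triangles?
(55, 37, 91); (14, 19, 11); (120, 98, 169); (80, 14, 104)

(55,37,91): 37²+55² = 4394 < 8281 = 91² → obtuse
(14,19,11): 11²+14² = 317 < 361 = 19² → obtuse
(120,98,169): 98²+120² = 24004 < 28561 = 169² → obtuse
(80,14,104): 14+80 ≤ 104, not a triangle
3 of the 4 are obtuse.

3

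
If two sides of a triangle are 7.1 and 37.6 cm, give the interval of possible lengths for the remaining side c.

30.5 < c < 44.7 (cm)

By the triangle inequality, c must be less than 7.1 + 37.6 = 44.7 and greater than |7.1 − 37.6| = 30.5.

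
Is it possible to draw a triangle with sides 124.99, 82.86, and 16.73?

The longest side is 124.99, but the other two sum to only 99.59.
99.59 < 124.99, so the triangle inequality fails.

No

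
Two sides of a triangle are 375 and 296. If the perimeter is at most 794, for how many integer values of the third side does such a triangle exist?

44

Triangle inequality: 79 < x < 671. Perimeter ≤ 794 gives x ≤ 794 − 375 − 296 = 123.
So 79 < x ≤ 123; integers 80 through 123: 44 values.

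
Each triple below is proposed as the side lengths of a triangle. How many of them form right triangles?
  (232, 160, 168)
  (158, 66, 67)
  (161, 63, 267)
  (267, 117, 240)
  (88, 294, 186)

(232,160,168): 160²+168² = 53824 = 232² → right
(158,66,67): 66+67 ≤ 158, not a triangle
(161,63,267): 63+161 ≤ 267, not a triangle
(267,117,240): 117²+240² = 71289 = 267² → right
(88,294,186): 88+186 ≤ 294, not a triangle
2 of the 5 are right.

2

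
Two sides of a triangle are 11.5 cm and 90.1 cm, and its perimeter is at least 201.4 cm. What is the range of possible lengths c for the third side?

99.8 ≤ c < 101.6 cm

Triangle inequality alone gives 78.6 < c < 101.6.
The perimeter condition gives c ≥ 201.4 − 11.5 − 90.1 = 99.8.
Intersecting the two: 99.8 ≤ c < 101.6.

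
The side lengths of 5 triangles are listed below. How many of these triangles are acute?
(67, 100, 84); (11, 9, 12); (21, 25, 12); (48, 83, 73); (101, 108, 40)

(67,100,84): 67²+84² = 11545 > 10000 = 100² → acute
(11,9,12): 9²+11² = 202 > 144 = 12² → acute
(21,25,12): 12²+21² = 585 < 625 = 25² → obtuse
(48,83,73): 48²+73² = 7633 > 6889 = 83² → acute
(101,108,40): 40²+101² = 11801 > 11664 = 108² → acute
4 of the 5 are acute.

4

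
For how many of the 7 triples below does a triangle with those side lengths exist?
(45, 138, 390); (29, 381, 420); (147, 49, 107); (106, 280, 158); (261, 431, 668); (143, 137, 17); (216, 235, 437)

(45,138,390): 45+138 ≤ 390 → not valid
(29,381,420): 29+381 ≤ 420 → not valid
(49,107,147): 49+107 > 147 → valid
(106,158,280): 106+158 ≤ 280 → not valid
(261,431,668): 261+431 > 668 → valid
(17,137,143): 17+137 > 143 → valid
(216,235,437): 216+235 > 437 → valid
4 of the 7 triples form a triangle.

4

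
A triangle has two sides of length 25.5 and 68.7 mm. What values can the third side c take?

By the triangle inequality, c must be less than 25.5 + 68.7 = 94.2 and greater than |25.5 − 68.7| = 43.2.

43.2 < c < 94.2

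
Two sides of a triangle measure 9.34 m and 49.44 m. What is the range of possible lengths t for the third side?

By the triangle inequality, t must be less than 9.34 + 49.44 = 58.78 and greater than |9.34 − 49.44| = 40.10.

40.10 < t < 58.78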